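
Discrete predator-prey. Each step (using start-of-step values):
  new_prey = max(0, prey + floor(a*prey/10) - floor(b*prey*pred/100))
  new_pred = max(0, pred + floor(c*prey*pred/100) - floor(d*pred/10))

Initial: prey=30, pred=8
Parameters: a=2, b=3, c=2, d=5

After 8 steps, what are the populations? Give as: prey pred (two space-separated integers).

Step 1: prey: 30+6-7=29; pred: 8+4-4=8
Step 2: prey: 29+5-6=28; pred: 8+4-4=8
Step 3: prey: 28+5-6=27; pred: 8+4-4=8
Step 4: prey: 27+5-6=26; pred: 8+4-4=8
Step 5: prey: 26+5-6=25; pred: 8+4-4=8
Step 6: prey: 25+5-6=24; pred: 8+4-4=8
Step 7: prey: 24+4-5=23; pred: 8+3-4=7
Step 8: prey: 23+4-4=23; pred: 7+3-3=7

Answer: 23 7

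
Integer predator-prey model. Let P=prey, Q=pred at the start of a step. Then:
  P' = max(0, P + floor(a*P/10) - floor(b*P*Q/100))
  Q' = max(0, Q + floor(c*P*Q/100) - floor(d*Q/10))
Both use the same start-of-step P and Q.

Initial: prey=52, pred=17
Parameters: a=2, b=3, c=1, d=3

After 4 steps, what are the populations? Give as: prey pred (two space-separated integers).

Answer: 8 16

Derivation:
Step 1: prey: 52+10-26=36; pred: 17+8-5=20
Step 2: prey: 36+7-21=22; pred: 20+7-6=21
Step 3: prey: 22+4-13=13; pred: 21+4-6=19
Step 4: prey: 13+2-7=8; pred: 19+2-5=16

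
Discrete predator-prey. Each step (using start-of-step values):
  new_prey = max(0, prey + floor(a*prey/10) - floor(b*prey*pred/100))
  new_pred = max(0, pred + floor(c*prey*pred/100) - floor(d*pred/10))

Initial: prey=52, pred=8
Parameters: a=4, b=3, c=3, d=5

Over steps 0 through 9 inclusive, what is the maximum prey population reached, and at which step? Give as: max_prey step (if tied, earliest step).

Answer: 60 1

Derivation:
Step 1: prey: 52+20-12=60; pred: 8+12-4=16
Step 2: prey: 60+24-28=56; pred: 16+28-8=36
Step 3: prey: 56+22-60=18; pred: 36+60-18=78
Step 4: prey: 18+7-42=0; pred: 78+42-39=81
Step 5: prey: 0+0-0=0; pred: 81+0-40=41
Step 6: prey: 0+0-0=0; pred: 41+0-20=21
Step 7: prey: 0+0-0=0; pred: 21+0-10=11
Step 8: prey: 0+0-0=0; pred: 11+0-5=6
Step 9: prey: 0+0-0=0; pred: 6+0-3=3
Max prey = 60 at step 1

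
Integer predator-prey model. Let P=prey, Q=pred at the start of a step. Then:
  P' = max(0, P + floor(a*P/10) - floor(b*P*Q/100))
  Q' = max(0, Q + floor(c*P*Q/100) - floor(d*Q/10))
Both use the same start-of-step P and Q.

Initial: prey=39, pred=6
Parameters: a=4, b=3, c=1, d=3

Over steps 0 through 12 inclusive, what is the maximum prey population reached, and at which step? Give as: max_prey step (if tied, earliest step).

Answer: 72 4

Derivation:
Step 1: prey: 39+15-7=47; pred: 6+2-1=7
Step 2: prey: 47+18-9=56; pred: 7+3-2=8
Step 3: prey: 56+22-13=65; pred: 8+4-2=10
Step 4: prey: 65+26-19=72; pred: 10+6-3=13
Step 5: prey: 72+28-28=72; pred: 13+9-3=19
Step 6: prey: 72+28-41=59; pred: 19+13-5=27
Step 7: prey: 59+23-47=35; pred: 27+15-8=34
Step 8: prey: 35+14-35=14; pred: 34+11-10=35
Step 9: prey: 14+5-14=5; pred: 35+4-10=29
Step 10: prey: 5+2-4=3; pred: 29+1-8=22
Step 11: prey: 3+1-1=3; pred: 22+0-6=16
Step 12: prey: 3+1-1=3; pred: 16+0-4=12
Max prey = 72 at step 4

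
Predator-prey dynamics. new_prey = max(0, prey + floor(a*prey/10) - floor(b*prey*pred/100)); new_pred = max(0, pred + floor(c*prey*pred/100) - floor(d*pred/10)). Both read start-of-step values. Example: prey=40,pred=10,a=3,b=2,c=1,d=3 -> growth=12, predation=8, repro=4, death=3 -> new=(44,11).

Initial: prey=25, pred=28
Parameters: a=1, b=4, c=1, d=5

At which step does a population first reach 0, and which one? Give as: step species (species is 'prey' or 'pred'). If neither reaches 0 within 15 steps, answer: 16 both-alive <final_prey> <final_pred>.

Answer: 1 prey

Derivation:
Step 1: prey: 25+2-28=0; pred: 28+7-14=21
First extinction: prey at step 1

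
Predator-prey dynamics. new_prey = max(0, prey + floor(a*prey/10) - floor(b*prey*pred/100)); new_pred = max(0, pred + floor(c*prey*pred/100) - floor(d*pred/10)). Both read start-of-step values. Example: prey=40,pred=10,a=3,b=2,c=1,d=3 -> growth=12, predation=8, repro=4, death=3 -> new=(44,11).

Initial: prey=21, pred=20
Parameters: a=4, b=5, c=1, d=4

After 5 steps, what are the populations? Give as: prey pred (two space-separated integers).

Step 1: prey: 21+8-21=8; pred: 20+4-8=16
Step 2: prey: 8+3-6=5; pred: 16+1-6=11
Step 3: prey: 5+2-2=5; pred: 11+0-4=7
Step 4: prey: 5+2-1=6; pred: 7+0-2=5
Step 5: prey: 6+2-1=7; pred: 5+0-2=3

Answer: 7 3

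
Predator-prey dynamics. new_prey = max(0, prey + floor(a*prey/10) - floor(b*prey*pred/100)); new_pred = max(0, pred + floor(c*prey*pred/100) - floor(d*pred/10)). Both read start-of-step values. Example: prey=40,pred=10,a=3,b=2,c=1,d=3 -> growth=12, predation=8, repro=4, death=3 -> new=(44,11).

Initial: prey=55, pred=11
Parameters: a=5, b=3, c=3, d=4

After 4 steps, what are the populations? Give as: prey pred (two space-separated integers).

Step 1: prey: 55+27-18=64; pred: 11+18-4=25
Step 2: prey: 64+32-48=48; pred: 25+48-10=63
Step 3: prey: 48+24-90=0; pred: 63+90-25=128
Step 4: prey: 0+0-0=0; pred: 128+0-51=77

Answer: 0 77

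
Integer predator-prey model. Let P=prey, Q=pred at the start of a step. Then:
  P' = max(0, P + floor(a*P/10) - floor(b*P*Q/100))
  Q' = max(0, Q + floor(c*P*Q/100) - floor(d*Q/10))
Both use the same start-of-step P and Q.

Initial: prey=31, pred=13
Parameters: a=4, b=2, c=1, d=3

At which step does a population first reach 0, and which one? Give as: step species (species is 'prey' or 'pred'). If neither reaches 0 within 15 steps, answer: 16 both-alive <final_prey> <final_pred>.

Step 1: prey: 31+12-8=35; pred: 13+4-3=14
Step 2: prey: 35+14-9=40; pred: 14+4-4=14
Step 3: prey: 40+16-11=45; pred: 14+5-4=15
Step 4: prey: 45+18-13=50; pred: 15+6-4=17
Step 5: prey: 50+20-17=53; pred: 17+8-5=20
Step 6: prey: 53+21-21=53; pred: 20+10-6=24
Step 7: prey: 53+21-25=49; pred: 24+12-7=29
Step 8: prey: 49+19-28=40; pred: 29+14-8=35
Step 9: prey: 40+16-28=28; pred: 35+14-10=39
Step 10: prey: 28+11-21=18; pred: 39+10-11=38
Step 11: prey: 18+7-13=12; pred: 38+6-11=33
Step 12: prey: 12+4-7=9; pred: 33+3-9=27
Step 13: prey: 9+3-4=8; pred: 27+2-8=21
Step 14: prey: 8+3-3=8; pred: 21+1-6=16
Step 15: prey: 8+3-2=9; pred: 16+1-4=13
No extinction within 15 steps

Answer: 16 both-alive 9 13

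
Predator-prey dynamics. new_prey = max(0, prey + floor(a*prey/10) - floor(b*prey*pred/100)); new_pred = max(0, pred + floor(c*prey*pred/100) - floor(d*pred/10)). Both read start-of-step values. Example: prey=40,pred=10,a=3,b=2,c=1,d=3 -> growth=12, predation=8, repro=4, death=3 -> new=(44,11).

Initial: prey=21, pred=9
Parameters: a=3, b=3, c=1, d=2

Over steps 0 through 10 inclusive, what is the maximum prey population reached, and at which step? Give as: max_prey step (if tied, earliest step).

Step 1: prey: 21+6-5=22; pred: 9+1-1=9
Step 2: prey: 22+6-5=23; pred: 9+1-1=9
Step 3: prey: 23+6-6=23; pred: 9+2-1=10
Step 4: prey: 23+6-6=23; pred: 10+2-2=10
Step 5: prey: 23+6-6=23; pred: 10+2-2=10
Step 6: prey: 23+6-6=23; pred: 10+2-2=10
Step 7: prey: 23+6-6=23; pred: 10+2-2=10
Step 8: prey: 23+6-6=23; pred: 10+2-2=10
Step 9: prey: 23+6-6=23; pred: 10+2-2=10
Step 10: prey: 23+6-6=23; pred: 10+2-2=10
Max prey = 23 at step 2

Answer: 23 2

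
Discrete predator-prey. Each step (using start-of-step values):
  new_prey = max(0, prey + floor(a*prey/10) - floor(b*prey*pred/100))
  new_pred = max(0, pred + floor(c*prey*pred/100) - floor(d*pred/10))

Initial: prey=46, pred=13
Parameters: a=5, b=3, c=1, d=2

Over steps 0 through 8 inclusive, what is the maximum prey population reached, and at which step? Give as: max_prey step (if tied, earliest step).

Step 1: prey: 46+23-17=52; pred: 13+5-2=16
Step 2: prey: 52+26-24=54; pred: 16+8-3=21
Step 3: prey: 54+27-34=47; pred: 21+11-4=28
Step 4: prey: 47+23-39=31; pred: 28+13-5=36
Step 5: prey: 31+15-33=13; pred: 36+11-7=40
Step 6: prey: 13+6-15=4; pred: 40+5-8=37
Step 7: prey: 4+2-4=2; pred: 37+1-7=31
Step 8: prey: 2+1-1=2; pred: 31+0-6=25
Max prey = 54 at step 2

Answer: 54 2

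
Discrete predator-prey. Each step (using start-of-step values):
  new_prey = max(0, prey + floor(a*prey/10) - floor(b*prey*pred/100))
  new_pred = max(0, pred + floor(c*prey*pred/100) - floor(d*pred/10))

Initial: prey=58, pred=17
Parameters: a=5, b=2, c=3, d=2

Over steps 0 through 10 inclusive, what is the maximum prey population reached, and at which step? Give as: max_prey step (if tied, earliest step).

Step 1: prey: 58+29-19=68; pred: 17+29-3=43
Step 2: prey: 68+34-58=44; pred: 43+87-8=122
Step 3: prey: 44+22-107=0; pred: 122+161-24=259
Step 4: prey: 0+0-0=0; pred: 259+0-51=208
Step 5: prey: 0+0-0=0; pred: 208+0-41=167
Step 6: prey: 0+0-0=0; pred: 167+0-33=134
Step 7: prey: 0+0-0=0; pred: 134+0-26=108
Step 8: prey: 0+0-0=0; pred: 108+0-21=87
Step 9: prey: 0+0-0=0; pred: 87+0-17=70
Step 10: prey: 0+0-0=0; pred: 70+0-14=56
Max prey = 68 at step 1

Answer: 68 1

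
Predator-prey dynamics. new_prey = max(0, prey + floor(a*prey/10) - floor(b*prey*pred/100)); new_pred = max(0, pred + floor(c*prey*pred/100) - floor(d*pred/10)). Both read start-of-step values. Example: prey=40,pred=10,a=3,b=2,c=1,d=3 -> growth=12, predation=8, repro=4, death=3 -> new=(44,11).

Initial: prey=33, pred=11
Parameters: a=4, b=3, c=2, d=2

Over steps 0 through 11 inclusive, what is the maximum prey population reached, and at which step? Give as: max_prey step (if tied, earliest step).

Answer: 36 1

Derivation:
Step 1: prey: 33+13-10=36; pred: 11+7-2=16
Step 2: prey: 36+14-17=33; pred: 16+11-3=24
Step 3: prey: 33+13-23=23; pred: 24+15-4=35
Step 4: prey: 23+9-24=8; pred: 35+16-7=44
Step 5: prey: 8+3-10=1; pred: 44+7-8=43
Step 6: prey: 1+0-1=0; pred: 43+0-8=35
Step 7: prey: 0+0-0=0; pred: 35+0-7=28
Step 8: prey: 0+0-0=0; pred: 28+0-5=23
Step 9: prey: 0+0-0=0; pred: 23+0-4=19
Step 10: prey: 0+0-0=0; pred: 19+0-3=16
Step 11: prey: 0+0-0=0; pred: 16+0-3=13
Max prey = 36 at step 1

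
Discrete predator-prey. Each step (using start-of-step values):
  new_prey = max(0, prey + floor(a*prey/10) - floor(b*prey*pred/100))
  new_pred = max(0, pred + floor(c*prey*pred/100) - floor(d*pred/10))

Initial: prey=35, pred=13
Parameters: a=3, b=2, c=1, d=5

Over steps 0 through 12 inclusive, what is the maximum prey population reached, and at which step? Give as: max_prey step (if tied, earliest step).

Answer: 102 10

Derivation:
Step 1: prey: 35+10-9=36; pred: 13+4-6=11
Step 2: prey: 36+10-7=39; pred: 11+3-5=9
Step 3: prey: 39+11-7=43; pred: 9+3-4=8
Step 4: prey: 43+12-6=49; pred: 8+3-4=7
Step 5: prey: 49+14-6=57; pred: 7+3-3=7
Step 6: prey: 57+17-7=67; pred: 7+3-3=7
Step 7: prey: 67+20-9=78; pred: 7+4-3=8
Step 8: prey: 78+23-12=89; pred: 8+6-4=10
Step 9: prey: 89+26-17=98; pred: 10+8-5=13
Step 10: prey: 98+29-25=102; pred: 13+12-6=19
Step 11: prey: 102+30-38=94; pred: 19+19-9=29
Step 12: prey: 94+28-54=68; pred: 29+27-14=42
Max prey = 102 at step 10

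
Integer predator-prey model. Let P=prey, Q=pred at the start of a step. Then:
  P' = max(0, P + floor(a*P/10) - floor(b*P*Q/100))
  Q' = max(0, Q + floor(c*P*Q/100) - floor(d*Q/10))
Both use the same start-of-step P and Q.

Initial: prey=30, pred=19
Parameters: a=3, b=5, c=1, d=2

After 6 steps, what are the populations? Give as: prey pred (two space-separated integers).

Step 1: prey: 30+9-28=11; pred: 19+5-3=21
Step 2: prey: 11+3-11=3; pred: 21+2-4=19
Step 3: prey: 3+0-2=1; pred: 19+0-3=16
Step 4: prey: 1+0-0=1; pred: 16+0-3=13
Step 5: prey: 1+0-0=1; pred: 13+0-2=11
Step 6: prey: 1+0-0=1; pred: 11+0-2=9

Answer: 1 9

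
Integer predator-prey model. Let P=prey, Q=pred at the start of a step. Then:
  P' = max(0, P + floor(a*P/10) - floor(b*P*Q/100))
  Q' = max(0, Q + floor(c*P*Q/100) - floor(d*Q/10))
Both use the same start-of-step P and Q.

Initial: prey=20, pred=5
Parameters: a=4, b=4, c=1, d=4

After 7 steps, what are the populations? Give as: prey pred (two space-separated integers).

Answer: 106 6

Derivation:
Step 1: prey: 20+8-4=24; pred: 5+1-2=4
Step 2: prey: 24+9-3=30; pred: 4+0-1=3
Step 3: prey: 30+12-3=39; pred: 3+0-1=2
Step 4: prey: 39+15-3=51; pred: 2+0-0=2
Step 5: prey: 51+20-4=67; pred: 2+1-0=3
Step 6: prey: 67+26-8=85; pred: 3+2-1=4
Step 7: prey: 85+34-13=106; pred: 4+3-1=6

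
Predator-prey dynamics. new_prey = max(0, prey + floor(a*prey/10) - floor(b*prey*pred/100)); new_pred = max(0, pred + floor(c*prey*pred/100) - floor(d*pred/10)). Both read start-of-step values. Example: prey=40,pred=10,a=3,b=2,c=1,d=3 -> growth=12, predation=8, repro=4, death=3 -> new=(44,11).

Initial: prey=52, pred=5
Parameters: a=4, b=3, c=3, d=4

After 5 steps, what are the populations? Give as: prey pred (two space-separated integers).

Step 1: prey: 52+20-7=65; pred: 5+7-2=10
Step 2: prey: 65+26-19=72; pred: 10+19-4=25
Step 3: prey: 72+28-54=46; pred: 25+54-10=69
Step 4: prey: 46+18-95=0; pred: 69+95-27=137
Step 5: prey: 0+0-0=0; pred: 137+0-54=83

Answer: 0 83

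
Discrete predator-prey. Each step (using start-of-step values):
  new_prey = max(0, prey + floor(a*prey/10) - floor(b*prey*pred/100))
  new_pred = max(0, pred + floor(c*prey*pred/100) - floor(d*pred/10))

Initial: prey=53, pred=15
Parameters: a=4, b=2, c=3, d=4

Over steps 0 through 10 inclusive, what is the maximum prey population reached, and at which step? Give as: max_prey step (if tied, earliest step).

Answer: 59 1

Derivation:
Step 1: prey: 53+21-15=59; pred: 15+23-6=32
Step 2: prey: 59+23-37=45; pred: 32+56-12=76
Step 3: prey: 45+18-68=0; pred: 76+102-30=148
Step 4: prey: 0+0-0=0; pred: 148+0-59=89
Step 5: prey: 0+0-0=0; pred: 89+0-35=54
Step 6: prey: 0+0-0=0; pred: 54+0-21=33
Step 7: prey: 0+0-0=0; pred: 33+0-13=20
Step 8: prey: 0+0-0=0; pred: 20+0-8=12
Step 9: prey: 0+0-0=0; pred: 12+0-4=8
Step 10: prey: 0+0-0=0; pred: 8+0-3=5
Max prey = 59 at step 1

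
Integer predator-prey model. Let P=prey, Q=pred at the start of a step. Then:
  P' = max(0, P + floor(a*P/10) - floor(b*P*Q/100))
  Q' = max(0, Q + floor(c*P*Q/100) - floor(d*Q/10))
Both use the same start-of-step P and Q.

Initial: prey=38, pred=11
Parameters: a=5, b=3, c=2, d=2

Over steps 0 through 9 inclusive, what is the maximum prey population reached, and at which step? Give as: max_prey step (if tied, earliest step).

Answer: 45 1

Derivation:
Step 1: prey: 38+19-12=45; pred: 11+8-2=17
Step 2: prey: 45+22-22=45; pred: 17+15-3=29
Step 3: prey: 45+22-39=28; pred: 29+26-5=50
Step 4: prey: 28+14-42=0; pred: 50+28-10=68
Step 5: prey: 0+0-0=0; pred: 68+0-13=55
Step 6: prey: 0+0-0=0; pred: 55+0-11=44
Step 7: prey: 0+0-0=0; pred: 44+0-8=36
Step 8: prey: 0+0-0=0; pred: 36+0-7=29
Step 9: prey: 0+0-0=0; pred: 29+0-5=24
Max prey = 45 at step 1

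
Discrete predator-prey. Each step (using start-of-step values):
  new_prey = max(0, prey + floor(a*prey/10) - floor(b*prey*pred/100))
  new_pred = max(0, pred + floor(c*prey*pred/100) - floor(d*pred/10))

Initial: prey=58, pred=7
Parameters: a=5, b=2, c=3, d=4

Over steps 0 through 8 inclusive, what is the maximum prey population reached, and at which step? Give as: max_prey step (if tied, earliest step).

Answer: 92 2

Derivation:
Step 1: prey: 58+29-8=79; pred: 7+12-2=17
Step 2: prey: 79+39-26=92; pred: 17+40-6=51
Step 3: prey: 92+46-93=45; pred: 51+140-20=171
Step 4: prey: 45+22-153=0; pred: 171+230-68=333
Step 5: prey: 0+0-0=0; pred: 333+0-133=200
Step 6: prey: 0+0-0=0; pred: 200+0-80=120
Step 7: prey: 0+0-0=0; pred: 120+0-48=72
Step 8: prey: 0+0-0=0; pred: 72+0-28=44
Max prey = 92 at step 2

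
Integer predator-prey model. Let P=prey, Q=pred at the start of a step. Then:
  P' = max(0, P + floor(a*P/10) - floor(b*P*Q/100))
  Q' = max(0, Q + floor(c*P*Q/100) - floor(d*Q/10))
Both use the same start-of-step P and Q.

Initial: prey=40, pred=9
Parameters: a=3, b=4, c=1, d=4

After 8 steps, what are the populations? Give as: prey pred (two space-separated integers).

Step 1: prey: 40+12-14=38; pred: 9+3-3=9
Step 2: prey: 38+11-13=36; pred: 9+3-3=9
Step 3: prey: 36+10-12=34; pred: 9+3-3=9
Step 4: prey: 34+10-12=32; pred: 9+3-3=9
Step 5: prey: 32+9-11=30; pred: 9+2-3=8
Step 6: prey: 30+9-9=30; pred: 8+2-3=7
Step 7: prey: 30+9-8=31; pred: 7+2-2=7
Step 8: prey: 31+9-8=32; pred: 7+2-2=7

Answer: 32 7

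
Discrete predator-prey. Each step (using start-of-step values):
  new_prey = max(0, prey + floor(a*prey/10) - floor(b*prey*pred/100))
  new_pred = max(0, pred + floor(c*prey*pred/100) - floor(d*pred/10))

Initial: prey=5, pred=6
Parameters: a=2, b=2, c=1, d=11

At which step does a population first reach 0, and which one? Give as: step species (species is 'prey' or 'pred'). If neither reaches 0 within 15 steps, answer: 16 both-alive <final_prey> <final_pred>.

Step 1: prey: 5+1-0=6; pred: 6+0-6=0
First extinction: pred at step 1

Answer: 1 pred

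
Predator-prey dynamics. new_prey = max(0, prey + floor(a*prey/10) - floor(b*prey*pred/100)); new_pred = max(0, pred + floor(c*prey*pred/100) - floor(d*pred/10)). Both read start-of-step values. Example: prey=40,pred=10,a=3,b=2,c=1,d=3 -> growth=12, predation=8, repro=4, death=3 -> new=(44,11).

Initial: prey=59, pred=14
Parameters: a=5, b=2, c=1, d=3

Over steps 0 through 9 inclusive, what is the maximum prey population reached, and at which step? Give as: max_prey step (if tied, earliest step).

Step 1: prey: 59+29-16=72; pred: 14+8-4=18
Step 2: prey: 72+36-25=83; pred: 18+12-5=25
Step 3: prey: 83+41-41=83; pred: 25+20-7=38
Step 4: prey: 83+41-63=61; pred: 38+31-11=58
Step 5: prey: 61+30-70=21; pred: 58+35-17=76
Step 6: prey: 21+10-31=0; pred: 76+15-22=69
Step 7: prey: 0+0-0=0; pred: 69+0-20=49
Step 8: prey: 0+0-0=0; pred: 49+0-14=35
Step 9: prey: 0+0-0=0; pred: 35+0-10=25
Max prey = 83 at step 2

Answer: 83 2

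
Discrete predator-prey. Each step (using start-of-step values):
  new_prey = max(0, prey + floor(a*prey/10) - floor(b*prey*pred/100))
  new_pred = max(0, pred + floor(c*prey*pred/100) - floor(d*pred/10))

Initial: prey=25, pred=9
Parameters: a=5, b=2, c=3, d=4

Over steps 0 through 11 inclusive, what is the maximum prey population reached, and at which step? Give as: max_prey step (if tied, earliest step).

Step 1: prey: 25+12-4=33; pred: 9+6-3=12
Step 2: prey: 33+16-7=42; pred: 12+11-4=19
Step 3: prey: 42+21-15=48; pred: 19+23-7=35
Step 4: prey: 48+24-33=39; pred: 35+50-14=71
Step 5: prey: 39+19-55=3; pred: 71+83-28=126
Step 6: prey: 3+1-7=0; pred: 126+11-50=87
Step 7: prey: 0+0-0=0; pred: 87+0-34=53
Step 8: prey: 0+0-0=0; pred: 53+0-21=32
Step 9: prey: 0+0-0=0; pred: 32+0-12=20
Step 10: prey: 0+0-0=0; pred: 20+0-8=12
Step 11: prey: 0+0-0=0; pred: 12+0-4=8
Max prey = 48 at step 3

Answer: 48 3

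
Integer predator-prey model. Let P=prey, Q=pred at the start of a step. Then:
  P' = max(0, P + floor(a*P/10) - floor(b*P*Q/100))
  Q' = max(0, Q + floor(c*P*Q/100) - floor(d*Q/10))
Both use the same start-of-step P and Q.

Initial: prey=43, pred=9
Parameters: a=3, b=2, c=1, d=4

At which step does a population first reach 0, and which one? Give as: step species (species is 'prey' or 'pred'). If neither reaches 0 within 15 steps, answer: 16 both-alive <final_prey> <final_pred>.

Answer: 16 both-alive 13 7

Derivation:
Step 1: prey: 43+12-7=48; pred: 9+3-3=9
Step 2: prey: 48+14-8=54; pred: 9+4-3=10
Step 3: prey: 54+16-10=60; pred: 10+5-4=11
Step 4: prey: 60+18-13=65; pred: 11+6-4=13
Step 5: prey: 65+19-16=68; pred: 13+8-5=16
Step 6: prey: 68+20-21=67; pred: 16+10-6=20
Step 7: prey: 67+20-26=61; pred: 20+13-8=25
Step 8: prey: 61+18-30=49; pred: 25+15-10=30
Step 9: prey: 49+14-29=34; pred: 30+14-12=32
Step 10: prey: 34+10-21=23; pred: 32+10-12=30
Step 11: prey: 23+6-13=16; pred: 30+6-12=24
Step 12: prey: 16+4-7=13; pred: 24+3-9=18
Step 13: prey: 13+3-4=12; pred: 18+2-7=13
Step 14: prey: 12+3-3=12; pred: 13+1-5=9
Step 15: prey: 12+3-2=13; pred: 9+1-3=7
No extinction within 15 steps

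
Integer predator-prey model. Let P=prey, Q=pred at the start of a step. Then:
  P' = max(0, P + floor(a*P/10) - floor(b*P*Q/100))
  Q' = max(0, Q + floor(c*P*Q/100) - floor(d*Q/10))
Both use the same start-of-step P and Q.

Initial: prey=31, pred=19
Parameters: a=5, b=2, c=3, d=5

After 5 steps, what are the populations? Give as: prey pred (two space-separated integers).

Answer: 0 51

Derivation:
Step 1: prey: 31+15-11=35; pred: 19+17-9=27
Step 2: prey: 35+17-18=34; pred: 27+28-13=42
Step 3: prey: 34+17-28=23; pred: 42+42-21=63
Step 4: prey: 23+11-28=6; pred: 63+43-31=75
Step 5: prey: 6+3-9=0; pred: 75+13-37=51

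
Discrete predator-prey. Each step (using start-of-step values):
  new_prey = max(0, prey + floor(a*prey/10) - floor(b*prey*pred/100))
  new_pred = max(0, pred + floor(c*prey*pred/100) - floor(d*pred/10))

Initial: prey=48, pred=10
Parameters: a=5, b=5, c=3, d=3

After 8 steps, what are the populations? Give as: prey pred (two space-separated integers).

Step 1: prey: 48+24-24=48; pred: 10+14-3=21
Step 2: prey: 48+24-50=22; pred: 21+30-6=45
Step 3: prey: 22+11-49=0; pred: 45+29-13=61
Step 4: prey: 0+0-0=0; pred: 61+0-18=43
Step 5: prey: 0+0-0=0; pred: 43+0-12=31
Step 6: prey: 0+0-0=0; pred: 31+0-9=22
Step 7: prey: 0+0-0=0; pred: 22+0-6=16
Step 8: prey: 0+0-0=0; pred: 16+0-4=12

Answer: 0 12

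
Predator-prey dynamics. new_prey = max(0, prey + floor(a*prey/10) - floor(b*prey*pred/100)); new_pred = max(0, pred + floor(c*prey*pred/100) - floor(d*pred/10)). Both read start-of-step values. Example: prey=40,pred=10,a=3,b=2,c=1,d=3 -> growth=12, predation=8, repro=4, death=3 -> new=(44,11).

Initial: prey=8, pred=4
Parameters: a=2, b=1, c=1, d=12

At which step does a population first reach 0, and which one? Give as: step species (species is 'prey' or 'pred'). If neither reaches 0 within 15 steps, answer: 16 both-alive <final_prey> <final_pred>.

Answer: 1 pred

Derivation:
Step 1: prey: 8+1-0=9; pred: 4+0-4=0
First extinction: pred at step 1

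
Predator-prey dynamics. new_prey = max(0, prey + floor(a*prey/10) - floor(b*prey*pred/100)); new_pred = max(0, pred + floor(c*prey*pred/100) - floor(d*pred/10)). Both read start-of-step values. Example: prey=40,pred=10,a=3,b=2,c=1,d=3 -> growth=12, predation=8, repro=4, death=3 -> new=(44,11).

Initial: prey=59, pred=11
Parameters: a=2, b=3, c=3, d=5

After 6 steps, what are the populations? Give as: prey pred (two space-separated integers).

Answer: 0 8

Derivation:
Step 1: prey: 59+11-19=51; pred: 11+19-5=25
Step 2: prey: 51+10-38=23; pred: 25+38-12=51
Step 3: prey: 23+4-35=0; pred: 51+35-25=61
Step 4: prey: 0+0-0=0; pred: 61+0-30=31
Step 5: prey: 0+0-0=0; pred: 31+0-15=16
Step 6: prey: 0+0-0=0; pred: 16+0-8=8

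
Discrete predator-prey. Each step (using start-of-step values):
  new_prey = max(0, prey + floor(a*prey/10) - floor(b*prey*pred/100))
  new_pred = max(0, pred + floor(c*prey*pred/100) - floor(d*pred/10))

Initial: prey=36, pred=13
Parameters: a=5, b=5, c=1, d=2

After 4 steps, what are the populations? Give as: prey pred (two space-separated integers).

Step 1: prey: 36+18-23=31; pred: 13+4-2=15
Step 2: prey: 31+15-23=23; pred: 15+4-3=16
Step 3: prey: 23+11-18=16; pred: 16+3-3=16
Step 4: prey: 16+8-12=12; pred: 16+2-3=15

Answer: 12 15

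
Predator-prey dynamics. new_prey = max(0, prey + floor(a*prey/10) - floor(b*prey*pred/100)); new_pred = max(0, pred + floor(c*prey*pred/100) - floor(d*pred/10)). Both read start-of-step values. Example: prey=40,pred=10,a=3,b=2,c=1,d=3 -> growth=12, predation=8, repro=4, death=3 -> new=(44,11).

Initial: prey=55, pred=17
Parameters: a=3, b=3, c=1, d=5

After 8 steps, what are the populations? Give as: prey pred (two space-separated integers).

Step 1: prey: 55+16-28=43; pred: 17+9-8=18
Step 2: prey: 43+12-23=32; pred: 18+7-9=16
Step 3: prey: 32+9-15=26; pred: 16+5-8=13
Step 4: prey: 26+7-10=23; pred: 13+3-6=10
Step 5: prey: 23+6-6=23; pred: 10+2-5=7
Step 6: prey: 23+6-4=25; pred: 7+1-3=5
Step 7: prey: 25+7-3=29; pred: 5+1-2=4
Step 8: prey: 29+8-3=34; pred: 4+1-2=3

Answer: 34 3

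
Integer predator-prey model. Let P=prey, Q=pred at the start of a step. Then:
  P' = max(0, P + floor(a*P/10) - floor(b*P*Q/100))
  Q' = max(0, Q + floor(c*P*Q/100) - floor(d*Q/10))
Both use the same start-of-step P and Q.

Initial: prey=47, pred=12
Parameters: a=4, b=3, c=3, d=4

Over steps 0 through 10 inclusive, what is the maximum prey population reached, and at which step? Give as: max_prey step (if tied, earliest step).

Step 1: prey: 47+18-16=49; pred: 12+16-4=24
Step 2: prey: 49+19-35=33; pred: 24+35-9=50
Step 3: prey: 33+13-49=0; pred: 50+49-20=79
Step 4: prey: 0+0-0=0; pred: 79+0-31=48
Step 5: prey: 0+0-0=0; pred: 48+0-19=29
Step 6: prey: 0+0-0=0; pred: 29+0-11=18
Step 7: prey: 0+0-0=0; pred: 18+0-7=11
Step 8: prey: 0+0-0=0; pred: 11+0-4=7
Step 9: prey: 0+0-0=0; pred: 7+0-2=5
Step 10: prey: 0+0-0=0; pred: 5+0-2=3
Max prey = 49 at step 1

Answer: 49 1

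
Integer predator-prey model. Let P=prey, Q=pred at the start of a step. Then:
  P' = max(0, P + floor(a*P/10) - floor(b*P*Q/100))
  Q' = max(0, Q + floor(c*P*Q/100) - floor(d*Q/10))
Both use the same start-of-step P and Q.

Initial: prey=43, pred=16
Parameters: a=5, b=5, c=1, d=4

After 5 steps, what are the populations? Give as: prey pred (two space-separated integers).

Step 1: prey: 43+21-34=30; pred: 16+6-6=16
Step 2: prey: 30+15-24=21; pred: 16+4-6=14
Step 3: prey: 21+10-14=17; pred: 14+2-5=11
Step 4: prey: 17+8-9=16; pred: 11+1-4=8
Step 5: prey: 16+8-6=18; pred: 8+1-3=6

Answer: 18 6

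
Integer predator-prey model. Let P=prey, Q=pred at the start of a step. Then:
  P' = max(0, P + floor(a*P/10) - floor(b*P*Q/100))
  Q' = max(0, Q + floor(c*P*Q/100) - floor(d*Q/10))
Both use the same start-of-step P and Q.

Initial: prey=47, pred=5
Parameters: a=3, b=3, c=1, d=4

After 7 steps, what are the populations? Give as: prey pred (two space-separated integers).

Step 1: prey: 47+14-7=54; pred: 5+2-2=5
Step 2: prey: 54+16-8=62; pred: 5+2-2=5
Step 3: prey: 62+18-9=71; pred: 5+3-2=6
Step 4: prey: 71+21-12=80; pred: 6+4-2=8
Step 5: prey: 80+24-19=85; pred: 8+6-3=11
Step 6: prey: 85+25-28=82; pred: 11+9-4=16
Step 7: prey: 82+24-39=67; pred: 16+13-6=23

Answer: 67 23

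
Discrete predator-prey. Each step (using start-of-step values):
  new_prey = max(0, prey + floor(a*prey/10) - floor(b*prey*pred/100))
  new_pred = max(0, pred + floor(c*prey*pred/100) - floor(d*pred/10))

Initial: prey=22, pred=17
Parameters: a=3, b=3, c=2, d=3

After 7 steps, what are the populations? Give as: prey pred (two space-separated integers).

Answer: 4 8

Derivation:
Step 1: prey: 22+6-11=17; pred: 17+7-5=19
Step 2: prey: 17+5-9=13; pred: 19+6-5=20
Step 3: prey: 13+3-7=9; pred: 20+5-6=19
Step 4: prey: 9+2-5=6; pred: 19+3-5=17
Step 5: prey: 6+1-3=4; pred: 17+2-5=14
Step 6: prey: 4+1-1=4; pred: 14+1-4=11
Step 7: prey: 4+1-1=4; pred: 11+0-3=8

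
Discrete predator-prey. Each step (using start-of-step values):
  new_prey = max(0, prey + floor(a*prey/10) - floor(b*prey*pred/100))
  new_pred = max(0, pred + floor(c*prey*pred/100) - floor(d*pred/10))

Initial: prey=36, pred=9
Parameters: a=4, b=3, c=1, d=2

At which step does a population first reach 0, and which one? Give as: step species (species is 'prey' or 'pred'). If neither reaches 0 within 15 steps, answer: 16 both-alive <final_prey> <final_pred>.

Step 1: prey: 36+14-9=41; pred: 9+3-1=11
Step 2: prey: 41+16-13=44; pred: 11+4-2=13
Step 3: prey: 44+17-17=44; pred: 13+5-2=16
Step 4: prey: 44+17-21=40; pred: 16+7-3=20
Step 5: prey: 40+16-24=32; pred: 20+8-4=24
Step 6: prey: 32+12-23=21; pred: 24+7-4=27
Step 7: prey: 21+8-17=12; pred: 27+5-5=27
Step 8: prey: 12+4-9=7; pred: 27+3-5=25
Step 9: prey: 7+2-5=4; pred: 25+1-5=21
Step 10: prey: 4+1-2=3; pred: 21+0-4=17
Step 11: prey: 3+1-1=3; pred: 17+0-3=14
Step 12: prey: 3+1-1=3; pred: 14+0-2=12
Step 13: prey: 3+1-1=3; pred: 12+0-2=10
Step 14: prey: 3+1-0=4; pred: 10+0-2=8
Step 15: prey: 4+1-0=5; pred: 8+0-1=7
No extinction within 15 steps

Answer: 16 both-alive 5 7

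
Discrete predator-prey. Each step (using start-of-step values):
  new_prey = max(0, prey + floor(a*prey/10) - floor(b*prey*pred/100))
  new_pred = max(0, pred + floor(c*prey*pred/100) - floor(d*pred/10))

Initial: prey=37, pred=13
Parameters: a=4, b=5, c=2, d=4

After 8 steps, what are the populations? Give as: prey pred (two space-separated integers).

Step 1: prey: 37+14-24=27; pred: 13+9-5=17
Step 2: prey: 27+10-22=15; pred: 17+9-6=20
Step 3: prey: 15+6-15=6; pred: 20+6-8=18
Step 4: prey: 6+2-5=3; pred: 18+2-7=13
Step 5: prey: 3+1-1=3; pred: 13+0-5=8
Step 6: prey: 3+1-1=3; pred: 8+0-3=5
Step 7: prey: 3+1-0=4; pred: 5+0-2=3
Step 8: prey: 4+1-0=5; pred: 3+0-1=2

Answer: 5 2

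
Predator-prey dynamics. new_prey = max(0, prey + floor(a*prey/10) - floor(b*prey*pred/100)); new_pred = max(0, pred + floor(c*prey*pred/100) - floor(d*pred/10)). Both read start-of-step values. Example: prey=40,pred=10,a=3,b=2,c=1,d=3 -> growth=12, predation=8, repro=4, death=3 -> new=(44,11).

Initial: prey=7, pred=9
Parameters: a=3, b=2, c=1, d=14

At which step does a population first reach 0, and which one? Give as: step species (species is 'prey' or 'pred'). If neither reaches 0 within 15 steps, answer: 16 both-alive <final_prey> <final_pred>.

Answer: 1 pred

Derivation:
Step 1: prey: 7+2-1=8; pred: 9+0-12=0
First extinction: pred at step 1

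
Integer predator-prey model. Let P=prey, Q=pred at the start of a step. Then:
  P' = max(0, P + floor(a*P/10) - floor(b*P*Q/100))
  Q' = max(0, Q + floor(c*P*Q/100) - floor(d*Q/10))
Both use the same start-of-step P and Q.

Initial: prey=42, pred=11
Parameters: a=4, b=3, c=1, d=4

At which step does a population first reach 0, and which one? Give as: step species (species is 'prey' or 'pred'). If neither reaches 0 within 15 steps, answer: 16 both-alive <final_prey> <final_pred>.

Answer: 16 both-alive 30 7

Derivation:
Step 1: prey: 42+16-13=45; pred: 11+4-4=11
Step 2: prey: 45+18-14=49; pred: 11+4-4=11
Step 3: prey: 49+19-16=52; pred: 11+5-4=12
Step 4: prey: 52+20-18=54; pred: 12+6-4=14
Step 5: prey: 54+21-22=53; pred: 14+7-5=16
Step 6: prey: 53+21-25=49; pred: 16+8-6=18
Step 7: prey: 49+19-26=42; pred: 18+8-7=19
Step 8: prey: 42+16-23=35; pred: 19+7-7=19
Step 9: prey: 35+14-19=30; pred: 19+6-7=18
Step 10: prey: 30+12-16=26; pred: 18+5-7=16
Step 11: prey: 26+10-12=24; pred: 16+4-6=14
Step 12: prey: 24+9-10=23; pred: 14+3-5=12
Step 13: prey: 23+9-8=24; pred: 12+2-4=10
Step 14: prey: 24+9-7=26; pred: 10+2-4=8
Step 15: prey: 26+10-6=30; pred: 8+2-3=7
No extinction within 15 steps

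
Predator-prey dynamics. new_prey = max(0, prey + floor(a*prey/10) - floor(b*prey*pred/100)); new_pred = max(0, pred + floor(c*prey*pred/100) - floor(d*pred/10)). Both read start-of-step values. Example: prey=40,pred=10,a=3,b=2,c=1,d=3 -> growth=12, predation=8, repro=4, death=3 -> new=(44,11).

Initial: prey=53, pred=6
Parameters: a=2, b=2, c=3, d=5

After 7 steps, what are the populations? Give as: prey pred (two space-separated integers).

Answer: 0 14

Derivation:
Step 1: prey: 53+10-6=57; pred: 6+9-3=12
Step 2: prey: 57+11-13=55; pred: 12+20-6=26
Step 3: prey: 55+11-28=38; pred: 26+42-13=55
Step 4: prey: 38+7-41=4; pred: 55+62-27=90
Step 5: prey: 4+0-7=0; pred: 90+10-45=55
Step 6: prey: 0+0-0=0; pred: 55+0-27=28
Step 7: prey: 0+0-0=0; pred: 28+0-14=14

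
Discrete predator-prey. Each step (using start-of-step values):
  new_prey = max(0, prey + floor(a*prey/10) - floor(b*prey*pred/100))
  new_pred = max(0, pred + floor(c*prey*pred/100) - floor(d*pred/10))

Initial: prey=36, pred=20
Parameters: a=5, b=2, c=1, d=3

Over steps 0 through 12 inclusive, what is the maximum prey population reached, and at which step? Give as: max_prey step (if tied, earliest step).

Step 1: prey: 36+18-14=40; pred: 20+7-6=21
Step 2: prey: 40+20-16=44; pred: 21+8-6=23
Step 3: prey: 44+22-20=46; pred: 23+10-6=27
Step 4: prey: 46+23-24=45; pred: 27+12-8=31
Step 5: prey: 45+22-27=40; pred: 31+13-9=35
Step 6: prey: 40+20-28=32; pred: 35+14-10=39
Step 7: prey: 32+16-24=24; pred: 39+12-11=40
Step 8: prey: 24+12-19=17; pred: 40+9-12=37
Step 9: prey: 17+8-12=13; pred: 37+6-11=32
Step 10: prey: 13+6-8=11; pred: 32+4-9=27
Step 11: prey: 11+5-5=11; pred: 27+2-8=21
Step 12: prey: 11+5-4=12; pred: 21+2-6=17
Max prey = 46 at step 3

Answer: 46 3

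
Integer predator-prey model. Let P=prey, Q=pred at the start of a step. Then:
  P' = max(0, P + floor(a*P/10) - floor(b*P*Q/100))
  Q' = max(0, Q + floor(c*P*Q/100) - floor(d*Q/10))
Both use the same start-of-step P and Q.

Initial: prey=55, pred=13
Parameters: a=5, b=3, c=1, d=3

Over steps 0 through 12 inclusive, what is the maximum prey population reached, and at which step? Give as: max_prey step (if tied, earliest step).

Step 1: prey: 55+27-21=61; pred: 13+7-3=17
Step 2: prey: 61+30-31=60; pred: 17+10-5=22
Step 3: prey: 60+30-39=51; pred: 22+13-6=29
Step 4: prey: 51+25-44=32; pred: 29+14-8=35
Step 5: prey: 32+16-33=15; pred: 35+11-10=36
Step 6: prey: 15+7-16=6; pred: 36+5-10=31
Step 7: prey: 6+3-5=4; pred: 31+1-9=23
Step 8: prey: 4+2-2=4; pred: 23+0-6=17
Step 9: prey: 4+2-2=4; pred: 17+0-5=12
Step 10: prey: 4+2-1=5; pred: 12+0-3=9
Step 11: prey: 5+2-1=6; pred: 9+0-2=7
Step 12: prey: 6+3-1=8; pred: 7+0-2=5
Max prey = 61 at step 1

Answer: 61 1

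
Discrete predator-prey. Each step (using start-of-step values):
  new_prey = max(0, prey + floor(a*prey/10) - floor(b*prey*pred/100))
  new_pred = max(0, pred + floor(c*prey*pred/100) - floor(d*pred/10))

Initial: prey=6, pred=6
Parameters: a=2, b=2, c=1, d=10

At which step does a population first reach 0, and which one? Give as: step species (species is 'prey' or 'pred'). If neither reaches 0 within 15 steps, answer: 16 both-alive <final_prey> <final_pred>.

Step 1: prey: 6+1-0=7; pred: 6+0-6=0
First extinction: pred at step 1

Answer: 1 pred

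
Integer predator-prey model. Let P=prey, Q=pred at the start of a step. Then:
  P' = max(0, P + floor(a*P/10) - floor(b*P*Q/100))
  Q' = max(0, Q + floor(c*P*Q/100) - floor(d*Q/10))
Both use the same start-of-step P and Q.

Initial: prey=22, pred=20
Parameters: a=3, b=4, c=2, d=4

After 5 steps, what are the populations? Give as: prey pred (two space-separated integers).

Answer: 4 5

Derivation:
Step 1: prey: 22+6-17=11; pred: 20+8-8=20
Step 2: prey: 11+3-8=6; pred: 20+4-8=16
Step 3: prey: 6+1-3=4; pred: 16+1-6=11
Step 4: prey: 4+1-1=4; pred: 11+0-4=7
Step 5: prey: 4+1-1=4; pred: 7+0-2=5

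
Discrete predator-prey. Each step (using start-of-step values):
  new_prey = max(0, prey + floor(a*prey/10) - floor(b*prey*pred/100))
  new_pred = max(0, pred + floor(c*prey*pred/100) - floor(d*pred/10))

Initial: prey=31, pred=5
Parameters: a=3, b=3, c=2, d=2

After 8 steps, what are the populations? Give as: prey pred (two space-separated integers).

Step 1: prey: 31+9-4=36; pred: 5+3-1=7
Step 2: prey: 36+10-7=39; pred: 7+5-1=11
Step 3: prey: 39+11-12=38; pred: 11+8-2=17
Step 4: prey: 38+11-19=30; pred: 17+12-3=26
Step 5: prey: 30+9-23=16; pred: 26+15-5=36
Step 6: prey: 16+4-17=3; pred: 36+11-7=40
Step 7: prey: 3+0-3=0; pred: 40+2-8=34
Step 8: prey: 0+0-0=0; pred: 34+0-6=28

Answer: 0 28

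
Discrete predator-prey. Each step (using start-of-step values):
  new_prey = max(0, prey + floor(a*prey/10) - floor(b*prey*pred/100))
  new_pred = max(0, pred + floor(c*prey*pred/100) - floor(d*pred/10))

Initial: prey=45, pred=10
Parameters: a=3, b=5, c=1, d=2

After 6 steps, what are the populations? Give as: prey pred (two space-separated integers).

Step 1: prey: 45+13-22=36; pred: 10+4-2=12
Step 2: prey: 36+10-21=25; pred: 12+4-2=14
Step 3: prey: 25+7-17=15; pred: 14+3-2=15
Step 4: prey: 15+4-11=8; pred: 15+2-3=14
Step 5: prey: 8+2-5=5; pred: 14+1-2=13
Step 6: prey: 5+1-3=3; pred: 13+0-2=11

Answer: 3 11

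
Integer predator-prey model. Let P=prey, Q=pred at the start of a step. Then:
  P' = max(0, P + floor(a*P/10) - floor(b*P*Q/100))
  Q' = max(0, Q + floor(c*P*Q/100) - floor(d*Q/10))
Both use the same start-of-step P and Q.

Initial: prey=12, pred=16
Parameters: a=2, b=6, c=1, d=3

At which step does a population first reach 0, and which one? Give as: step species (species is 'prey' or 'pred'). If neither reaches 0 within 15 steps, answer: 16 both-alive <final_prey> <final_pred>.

Step 1: prey: 12+2-11=3; pred: 16+1-4=13
Step 2: prey: 3+0-2=1; pred: 13+0-3=10
Step 3: prey: 1+0-0=1; pred: 10+0-3=7
Step 4: prey: 1+0-0=1; pred: 7+0-2=5
Step 5: prey: 1+0-0=1; pred: 5+0-1=4
Step 6: prey: 1+0-0=1; pred: 4+0-1=3
Step 7: prey: 1+0-0=1; pred: 3+0-0=3
Steps 8-15: state stable at prey=1, pred=3 (no change)
No extinction within 15 steps

Answer: 16 both-alive 1 3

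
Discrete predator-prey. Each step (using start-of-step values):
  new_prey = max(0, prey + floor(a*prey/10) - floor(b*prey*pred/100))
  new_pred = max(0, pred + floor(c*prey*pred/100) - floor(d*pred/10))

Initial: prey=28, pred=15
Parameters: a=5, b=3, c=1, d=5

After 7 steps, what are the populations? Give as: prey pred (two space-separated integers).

Step 1: prey: 28+14-12=30; pred: 15+4-7=12
Step 2: prey: 30+15-10=35; pred: 12+3-6=9
Step 3: prey: 35+17-9=43; pred: 9+3-4=8
Step 4: prey: 43+21-10=54; pred: 8+3-4=7
Step 5: prey: 54+27-11=70; pred: 7+3-3=7
Step 6: prey: 70+35-14=91; pred: 7+4-3=8
Step 7: prey: 91+45-21=115; pred: 8+7-4=11

Answer: 115 11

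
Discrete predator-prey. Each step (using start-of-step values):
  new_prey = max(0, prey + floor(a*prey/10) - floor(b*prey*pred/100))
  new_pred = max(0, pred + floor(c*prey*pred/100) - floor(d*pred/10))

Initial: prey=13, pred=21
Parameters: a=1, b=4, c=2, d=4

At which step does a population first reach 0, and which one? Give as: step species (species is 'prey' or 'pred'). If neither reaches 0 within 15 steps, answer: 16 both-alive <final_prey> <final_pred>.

Answer: 16 both-alive 2 2

Derivation:
Step 1: prey: 13+1-10=4; pred: 21+5-8=18
Step 2: prey: 4+0-2=2; pred: 18+1-7=12
Step 3: prey: 2+0-0=2; pred: 12+0-4=8
Step 4: prey: 2+0-0=2; pred: 8+0-3=5
Step 5: prey: 2+0-0=2; pred: 5+0-2=3
Step 6: prey: 2+0-0=2; pred: 3+0-1=2
Step 7: prey: 2+0-0=2; pred: 2+0-0=2
Steps 8-15: state stable at prey=2, pred=2 (no change)
No extinction within 15 steps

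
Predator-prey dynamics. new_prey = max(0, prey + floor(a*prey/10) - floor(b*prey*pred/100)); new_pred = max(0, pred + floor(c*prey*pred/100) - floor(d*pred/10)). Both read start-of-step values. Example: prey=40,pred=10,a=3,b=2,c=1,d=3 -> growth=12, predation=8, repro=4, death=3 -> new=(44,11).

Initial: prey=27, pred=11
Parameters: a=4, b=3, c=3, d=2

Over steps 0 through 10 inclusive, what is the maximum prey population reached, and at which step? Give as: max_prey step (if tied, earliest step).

Answer: 29 1

Derivation:
Step 1: prey: 27+10-8=29; pred: 11+8-2=17
Step 2: prey: 29+11-14=26; pred: 17+14-3=28
Step 3: prey: 26+10-21=15; pred: 28+21-5=44
Step 4: prey: 15+6-19=2; pred: 44+19-8=55
Step 5: prey: 2+0-3=0; pred: 55+3-11=47
Step 6: prey: 0+0-0=0; pred: 47+0-9=38
Step 7: prey: 0+0-0=0; pred: 38+0-7=31
Step 8: prey: 0+0-0=0; pred: 31+0-6=25
Step 9: prey: 0+0-0=0; pred: 25+0-5=20
Step 10: prey: 0+0-0=0; pred: 20+0-4=16
Max prey = 29 at step 1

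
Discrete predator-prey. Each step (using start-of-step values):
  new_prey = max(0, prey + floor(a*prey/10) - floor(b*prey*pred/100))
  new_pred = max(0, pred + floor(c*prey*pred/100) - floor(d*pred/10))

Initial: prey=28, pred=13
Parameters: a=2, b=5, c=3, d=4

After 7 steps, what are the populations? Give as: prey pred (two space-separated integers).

Answer: 1 3

Derivation:
Step 1: prey: 28+5-18=15; pred: 13+10-5=18
Step 2: prey: 15+3-13=5; pred: 18+8-7=19
Step 3: prey: 5+1-4=2; pred: 19+2-7=14
Step 4: prey: 2+0-1=1; pred: 14+0-5=9
Step 5: prey: 1+0-0=1; pred: 9+0-3=6
Step 6: prey: 1+0-0=1; pred: 6+0-2=4
Step 7: prey: 1+0-0=1; pred: 4+0-1=3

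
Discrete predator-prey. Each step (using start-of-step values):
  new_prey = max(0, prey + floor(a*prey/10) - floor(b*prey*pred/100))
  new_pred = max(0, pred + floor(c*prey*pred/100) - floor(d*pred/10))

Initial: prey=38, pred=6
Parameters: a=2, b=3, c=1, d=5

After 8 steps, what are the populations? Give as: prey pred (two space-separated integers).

Step 1: prey: 38+7-6=39; pred: 6+2-3=5
Step 2: prey: 39+7-5=41; pred: 5+1-2=4
Step 3: prey: 41+8-4=45; pred: 4+1-2=3
Step 4: prey: 45+9-4=50; pred: 3+1-1=3
Step 5: prey: 50+10-4=56; pred: 3+1-1=3
Step 6: prey: 56+11-5=62; pred: 3+1-1=3
Step 7: prey: 62+12-5=69; pred: 3+1-1=3
Step 8: prey: 69+13-6=76; pred: 3+2-1=4

Answer: 76 4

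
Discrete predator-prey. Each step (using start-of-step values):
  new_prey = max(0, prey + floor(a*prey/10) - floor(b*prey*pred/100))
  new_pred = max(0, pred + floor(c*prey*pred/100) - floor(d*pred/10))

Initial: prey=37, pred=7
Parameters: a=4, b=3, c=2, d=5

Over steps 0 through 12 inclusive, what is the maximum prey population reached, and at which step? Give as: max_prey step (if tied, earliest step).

Answer: 52 3

Derivation:
Step 1: prey: 37+14-7=44; pred: 7+5-3=9
Step 2: prey: 44+17-11=50; pred: 9+7-4=12
Step 3: prey: 50+20-18=52; pred: 12+12-6=18
Step 4: prey: 52+20-28=44; pred: 18+18-9=27
Step 5: prey: 44+17-35=26; pred: 27+23-13=37
Step 6: prey: 26+10-28=8; pred: 37+19-18=38
Step 7: prey: 8+3-9=2; pred: 38+6-19=25
Step 8: prey: 2+0-1=1; pred: 25+1-12=14
Step 9: prey: 1+0-0=1; pred: 14+0-7=7
Step 10: prey: 1+0-0=1; pred: 7+0-3=4
Step 11: prey: 1+0-0=1; pred: 4+0-2=2
Step 12: prey: 1+0-0=1; pred: 2+0-1=1
Max prey = 52 at step 3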